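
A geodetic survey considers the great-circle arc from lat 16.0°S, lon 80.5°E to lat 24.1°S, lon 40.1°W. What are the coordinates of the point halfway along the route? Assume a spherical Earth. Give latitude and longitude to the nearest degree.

Write both endpoints as unit vectors p₁, p₂ with components (cos φ cos λ, cos φ sin λ, sin φ).
The central angle between the endpoints is δ = arccos(p₁·p₂) ≈ 1.911 rad (109.5°).
Interpolate at f = 1/2 with slerp weights a = sin((1−f)δ)/sin δ ≈ 0.867, b = sin(fδ)/sin δ ≈ 0.867.
p = a·p₁ + b·p₂ ≈ (0.743, 0.312, -0.593); φ = arcsin(p_z) ≈ -36.35°, λ = atan2(p_y, p_x) ≈ 22.79°.

≈ lat 36°S, lon 23°E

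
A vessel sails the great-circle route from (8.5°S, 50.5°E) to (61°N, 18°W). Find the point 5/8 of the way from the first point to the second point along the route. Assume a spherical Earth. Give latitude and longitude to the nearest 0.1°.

≈ (39.3°N, 22.1°E)

Write both endpoints as unit vectors p₁, p₂ with components (cos φ cos λ, cos φ sin λ, sin φ).
The central angle between the endpoints is δ = arccos(p₁·p₂) ≈ 1.524 rad (87.3°).
Interpolate at f = 5/8 with slerp weights a = sin((1−f)δ)/sin δ ≈ 0.542, b = sin(fδ)/sin δ ≈ 0.816.
p = a·p₁ + b·p₂ ≈ (0.717, 0.291, 0.634); φ = arcsin(p_z) ≈ 39.31°, λ = atan2(p_y, p_x) ≈ 22.10°.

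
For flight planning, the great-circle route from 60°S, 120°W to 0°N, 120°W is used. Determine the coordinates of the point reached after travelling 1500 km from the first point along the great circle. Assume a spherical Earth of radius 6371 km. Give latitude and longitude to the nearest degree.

≈ 47°S, 120°W

Write both endpoints as unit vectors p₁, p₂ with components (cos φ cos λ, cos φ sin λ, sin φ).
The central angle between the endpoints is δ = arccos(p₁·p₂) ≈ 1.047 rad (60.0°). The total great-circle distance is δ·R ≈ 1.047 × 6371 ≈ 6672 km, so the target fraction is f = 1500/6672 ≈ 0.225.
Interpolate at f ≈ 0.225 with slerp weights a = sin((1−f)δ)/sin δ ≈ 0.838, b = sin(fδ)/sin δ ≈ 0.269.
p = a·p₁ + b·p₂ ≈ (-0.344, -0.596, -0.725); φ = arcsin(p_z) ≈ -46.51°, λ = atan2(p_y, p_x) ≈ -120.00°.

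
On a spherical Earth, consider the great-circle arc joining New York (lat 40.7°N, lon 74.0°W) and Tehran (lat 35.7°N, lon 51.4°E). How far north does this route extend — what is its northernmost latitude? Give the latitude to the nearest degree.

≈ 60°N

The great circle lies in the plane with unit normal n̂ = (p₁ × p₂)/|p₁ × p₂|.
Here n̂_z ≈ +0.502; the vertex latitude is φ_max = arccos|n̂_z| ≈ 59.9°.
Check via Clairaut: cos φ_max = |cos φ₁| · sin C = cos(40.7°)·sin(41.5°) ≈ 0.502, again giving ≈ 59.9°.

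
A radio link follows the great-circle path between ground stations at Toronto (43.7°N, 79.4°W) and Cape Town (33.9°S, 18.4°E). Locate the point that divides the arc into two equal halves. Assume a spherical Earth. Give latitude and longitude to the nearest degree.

≈ 7°N, 26°W

From cos δ = sin φ₁ sin φ₂ + cos φ₁ cos φ₂ cos Δλ, the central angle is δ ≈ 2.056 rad (117.8°).
Interpolate at f = 1/2 with slerp weights a = sin((1−f)δ)/sin δ ≈ 0.968, b = sin(fδ)/sin δ ≈ 0.968.
p = a·p₁ + b·p₂ ≈ (0.891, -0.434, 0.129); φ = arcsin(p_z) ≈ 7.41°, λ = atan2(p_y, p_x) ≈ -25.98°.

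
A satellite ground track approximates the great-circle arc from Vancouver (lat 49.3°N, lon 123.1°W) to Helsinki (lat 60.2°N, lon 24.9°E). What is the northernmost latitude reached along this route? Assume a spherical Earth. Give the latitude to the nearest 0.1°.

≈ 79.3°N

The great circle lies in the plane with unit normal n̂ = (p₁ × p₂)/|p₁ × p₂|.
Here n̂_z ≈ +0.186; the vertex latitude is φ_max = arccos|n̂_z| ≈ 79.3°.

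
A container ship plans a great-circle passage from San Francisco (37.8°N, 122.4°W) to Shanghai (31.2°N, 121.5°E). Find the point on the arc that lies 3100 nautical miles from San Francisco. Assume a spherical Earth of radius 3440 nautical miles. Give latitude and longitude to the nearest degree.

The haversine formula gives a central angle δ ≈ 1.551 rad (88.8°) between the endpoints. The total great-circle distance is δ·R ≈ 1.551 × 3440 ≈ 5334 nmi, so the target fraction is f = 3100/5334 ≈ 0.581.
Interpolate at f ≈ 0.581 with slerp weights a = sin((1−f)δ)/sin δ ≈ 0.605, b = sin(fδ)/sin δ ≈ 0.784.
p = a·p₁ + b·p₂ ≈ (-0.607, 0.168, 0.777); φ = arcsin(p_z) ≈ 50.99°, λ = atan2(p_y, p_x) ≈ 164.49°.

≈ (51°N, 164°E)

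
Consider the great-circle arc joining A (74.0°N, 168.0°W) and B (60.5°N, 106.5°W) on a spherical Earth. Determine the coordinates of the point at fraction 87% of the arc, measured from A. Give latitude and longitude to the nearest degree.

≈ (63°N, 111°W)

Convert each endpoint to a unit vector on the sphere (x = cos φ cos λ, y = cos φ sin λ, z = sin φ).
The central angle between the endpoints is δ = arccos(p₁·p₂) ≈ 0.448 rad (25.7°).
Interpolate at f = 0.87 with slerp weights a = sin((1−f)δ)/sin δ ≈ 0.134, b = sin(fδ)/sin δ ≈ 0.877.
p = a·p₁ + b·p₂ ≈ (-0.159, -0.422, 0.893); φ = arcsin(p_z) ≈ 63.21°, λ = atan2(p_y, p_x) ≈ -110.64°.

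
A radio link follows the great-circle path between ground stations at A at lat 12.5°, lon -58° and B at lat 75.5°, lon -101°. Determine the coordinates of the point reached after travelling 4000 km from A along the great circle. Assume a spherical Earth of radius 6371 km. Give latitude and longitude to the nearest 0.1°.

From cos δ = sin φ₁ sin φ₂ + cos φ₁ cos φ₂ cos Δλ, the central angle is δ ≈ 1.172 rad (67.1°). The total great-circle distance is δ·R ≈ 1.172 × 6371 ≈ 7467 km, so the target fraction is f = 4000/7467 ≈ 0.536.
Interpolate at f ≈ 0.536 with slerp weights a = sin((1−f)δ)/sin δ ≈ 0.562, b = sin(fδ)/sin δ ≈ 0.637.
p = a·p₁ + b·p₂ ≈ (0.260, -0.622, 0.739); φ = arcsin(p_z) ≈ 47.62°, λ = atan2(p_y, p_x) ≈ -67.29°.

≈ lat 47.6°, lon -67.3°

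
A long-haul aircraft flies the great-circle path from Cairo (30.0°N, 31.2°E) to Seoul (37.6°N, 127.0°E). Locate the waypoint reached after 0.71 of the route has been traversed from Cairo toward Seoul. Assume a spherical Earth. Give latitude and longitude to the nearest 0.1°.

Convert each endpoint to a unit vector on the sphere (x = cos φ cos λ, y = cos φ sin λ, z = sin φ).
The central angle between the endpoints is δ = arccos(p₁·p₂) ≈ 1.333 rad (76.4°).
Interpolate at f = 0.71 with slerp weights a = sin((1−f)δ)/sin δ ≈ 0.388, b = sin(fδ)/sin δ ≈ 0.835.
p = a·p₁ + b·p₂ ≈ (-0.111, 0.702, 0.703); φ = arcsin(p_z) ≈ 44.69°, λ = atan2(p_y, p_x) ≈ 98.96°.

≈ (44.7°N, 99.0°E)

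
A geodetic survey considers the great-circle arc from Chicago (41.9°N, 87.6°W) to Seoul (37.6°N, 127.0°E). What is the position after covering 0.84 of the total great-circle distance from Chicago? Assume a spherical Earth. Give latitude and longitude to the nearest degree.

Convert each endpoint to a unit vector on the sphere (x = cos φ cos λ, y = cos φ sin λ, z = sin φ).
The central angle between the endpoints is δ = arccos(p₁·p₂) ≈ 1.649 rad (94.5°).
Interpolate at f = 0.84 with slerp weights a = sin((1−f)δ)/sin δ ≈ 0.262, b = sin(fδ)/sin δ ≈ 0.986.
p = a·p₁ + b·p₂ ≈ (-0.462, 0.429, 0.776); φ = arcsin(p_z) ≈ 50.91°, λ = atan2(p_y, p_x) ≈ 137.10°.

≈ 51°N, 137°E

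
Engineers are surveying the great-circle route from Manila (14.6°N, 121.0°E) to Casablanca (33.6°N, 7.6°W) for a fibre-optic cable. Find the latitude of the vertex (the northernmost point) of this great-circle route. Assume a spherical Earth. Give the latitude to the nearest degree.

≈ 47°N

The great circle lies in the plane with unit normal n̂ = (p₁ × p₂)/|p₁ × p₂|.
Here n̂_z ≈ -0.676; the vertex latitude is φ_max = arccos|n̂_z| ≈ 47.5°.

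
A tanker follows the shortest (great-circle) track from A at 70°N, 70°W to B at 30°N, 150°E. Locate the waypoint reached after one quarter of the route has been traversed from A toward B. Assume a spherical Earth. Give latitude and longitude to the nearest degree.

≈ 78°N, 139°W

Write both endpoints as unit vectors p₁, p₂ with components (cos φ cos λ, cos φ sin λ, sin φ).
The central angle between the endpoints is δ = arccos(p₁·p₂) ≈ 1.325 rad (75.9°).
Interpolate at f = 1/4 with slerp weights a = sin((1−f)δ)/sin δ ≈ 0.864, b = sin(fδ)/sin δ ≈ 0.335.
p = a·p₁ + b·p₂ ≈ (-0.150, -0.133, 0.980); φ = arcsin(p_z) ≈ 78.44°, λ = atan2(p_y, p_x) ≈ -138.63°.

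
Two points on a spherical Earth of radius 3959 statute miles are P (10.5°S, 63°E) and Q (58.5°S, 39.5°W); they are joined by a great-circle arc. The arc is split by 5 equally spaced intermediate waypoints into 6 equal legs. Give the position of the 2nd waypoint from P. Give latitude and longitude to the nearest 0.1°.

≈ (34.8°S, 45.4°E)

Write both endpoints as unit vectors p₁, p₂ with components (cos φ cos λ, cos φ sin λ, sin φ).
The central angle between the endpoints is δ = arccos(p₁·p₂) ≈ 1.527 rad (87.5°).
Interpolate at f = 2/6 with slerp weights a = sin((1−f)δ)/sin δ ≈ 0.852, b = sin(fδ)/sin δ ≈ 0.488.
p = a·p₁ + b·p₂ ≈ (0.577, 0.584, -0.571); φ = arcsin(p_z) ≈ -34.82°, λ = atan2(p_y, p_x) ≈ 45.36°.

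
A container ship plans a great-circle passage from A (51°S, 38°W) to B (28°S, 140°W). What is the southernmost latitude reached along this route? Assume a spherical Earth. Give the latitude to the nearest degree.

≈ 56°S

The great circle lies in the plane with unit normal n̂ = (p₁ × p₂)/|p₁ × p₂|.
Here n̂_z ≈ -0.561; the vertex latitude is φ_max = arccos|n̂_z| ≈ 55.9°.
Check via Clairaut: cos φ_max = |cos φ₁| · sin C = cos(51.0°)·sin(116.9°) ≈ 0.561, again giving ≈ 55.9°.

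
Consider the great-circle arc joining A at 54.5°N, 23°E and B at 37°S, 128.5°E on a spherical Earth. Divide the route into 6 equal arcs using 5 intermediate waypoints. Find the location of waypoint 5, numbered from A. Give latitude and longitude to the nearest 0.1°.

Convert each endpoint to a unit vector on the sphere (x = cos φ cos λ, y = cos φ sin λ, z = sin φ).
The central angle between the endpoints is δ = arccos(p₁·p₂) ≈ 2.232 rad (127.9°).
Interpolate at f = 5/6 with slerp weights a = sin((1−f)δ)/sin δ ≈ 0.460, b = sin(fδ)/sin δ ≈ 1.214.
p = a·p₁ + b·p₂ ≈ (-0.358, 0.863, -0.356); φ = arcsin(p_z) ≈ -20.85°, λ = atan2(p_y, p_x) ≈ 112.50°.

≈ 20.9°S, 112.5°E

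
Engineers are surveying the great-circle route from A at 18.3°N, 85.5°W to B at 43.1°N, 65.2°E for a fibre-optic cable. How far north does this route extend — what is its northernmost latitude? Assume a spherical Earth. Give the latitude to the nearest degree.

≈ 68°N

The great circle lies in the plane with unit normal n̂ = (p₁ × p₂)/|p₁ × p₂|.
Here n̂_z ≈ +0.368; the vertex latitude is φ_max = arccos|n̂_z| ≈ 68.4°.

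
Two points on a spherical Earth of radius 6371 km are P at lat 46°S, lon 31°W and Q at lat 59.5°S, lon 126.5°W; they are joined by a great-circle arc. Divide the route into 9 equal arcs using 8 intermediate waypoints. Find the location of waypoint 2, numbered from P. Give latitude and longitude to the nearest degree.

From cos δ = sin φ₁ sin φ₂ + cos φ₁ cos φ₂ cos Δλ, the central angle is δ ≈ 0.945 rad (54.1°).
Interpolate at f = 2/9 with slerp weights a = sin((1−f)δ)/sin δ ≈ 0.827, b = sin(fδ)/sin δ ≈ 0.257.
p = a·p₁ + b·p₂ ≈ (0.415, -0.401, -0.817); φ = arcsin(p_z) ≈ -54.76°, λ = atan2(p_y, p_x) ≈ -44.01°.

≈ lat 55°S, lon 44°W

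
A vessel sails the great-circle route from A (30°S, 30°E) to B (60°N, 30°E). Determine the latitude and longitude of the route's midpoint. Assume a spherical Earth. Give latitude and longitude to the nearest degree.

Write both endpoints as unit vectors p₁, p₂ with components (cos φ cos λ, cos φ sin λ, sin φ).
The central angle between the endpoints is δ = arccos(p₁·p₂) ≈ 1.571 rad (90.0°).
Interpolate at f = 1/2 with slerp weights a = sin((1−f)δ)/sin δ ≈ 0.707, b = sin(fδ)/sin δ ≈ 0.707.
p = a·p₁ + b·p₂ ≈ (0.837, 0.483, 0.259); φ = arcsin(p_z) ≈ 15.00°, λ = atan2(p_y, p_x) ≈ 30.00°.

≈ (15°N, 30°E)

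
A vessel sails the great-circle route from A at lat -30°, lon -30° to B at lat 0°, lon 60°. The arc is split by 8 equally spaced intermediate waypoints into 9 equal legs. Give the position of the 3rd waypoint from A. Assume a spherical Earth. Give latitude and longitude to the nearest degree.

Write both endpoints as unit vectors p₁, p₂ with components (cos φ cos λ, cos φ sin λ, sin φ).
The central angle between the endpoints is δ = arccos(p₁·p₂) ≈ 1.571 rad (90.0°).
Interpolate at f = 3/9 with slerp weights a = sin((1−f)δ)/sin δ ≈ 0.866, b = sin(fδ)/sin δ ≈ 0.500.
p = a·p₁ + b·p₂ ≈ (0.900, 0.058, -0.433); φ = arcsin(p_z) ≈ -25.66°, λ = atan2(p_y, p_x) ≈ 3.69°.

≈ lat -26°, lon 4°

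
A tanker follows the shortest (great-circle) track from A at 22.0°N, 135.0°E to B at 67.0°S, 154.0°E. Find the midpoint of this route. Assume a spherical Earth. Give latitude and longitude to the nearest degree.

≈ 23°S, 141°E

Convert each endpoint to a unit vector on the sphere (x = cos φ cos λ, y = cos φ sin λ, z = sin φ).
The central angle between the endpoints is δ = arccos(p₁·p₂) ≈ 1.573 rad (90.1°).
Interpolate at f = 1/2 with slerp weights a = sin((1−f)δ)/sin δ ≈ 0.708, b = sin(fδ)/sin δ ≈ 0.708.
p = a·p₁ + b·p₂ ≈ (-0.713, 0.585, -0.386); φ = arcsin(p_z) ≈ -22.73°, λ = atan2(p_y, p_x) ≈ 140.60°.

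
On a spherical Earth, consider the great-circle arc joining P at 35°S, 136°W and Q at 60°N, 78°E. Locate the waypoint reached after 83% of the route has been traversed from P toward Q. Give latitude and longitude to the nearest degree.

≈ 64°N, 132°E

Write both endpoints as unit vectors p₁, p₂ with components (cos φ cos λ, cos φ sin λ, sin φ).
The central angle between the endpoints is δ = arccos(p₁·p₂) ≈ 2.561 rad (146.7°).
Interpolate at f = 0.83 with slerp weights a = sin((1−f)δ)/sin δ ≈ 0.769, b = sin(fδ)/sin δ ≈ 1.550.
p = a·p₁ + b·p₂ ≈ (-0.292, 0.320, 0.901); φ = arcsin(p_z) ≈ 64.31°, λ = atan2(p_y, p_x) ≈ 132.37°.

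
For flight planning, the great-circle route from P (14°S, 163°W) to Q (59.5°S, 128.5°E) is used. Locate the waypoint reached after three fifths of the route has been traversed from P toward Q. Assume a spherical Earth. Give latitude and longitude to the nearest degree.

≈ (46°S, 168°E)

From cos δ = sin φ₁ sin φ₂ + cos φ₁ cos φ₂ cos Δλ, the central angle is δ ≈ 1.171 rad (67.1°).
Interpolate at f = 3/5 with slerp weights a = sin((1−f)δ)/sin δ ≈ 0.490, b = sin(fδ)/sin δ ≈ 0.702.
p = a·p₁ + b·p₂ ≈ (-0.676, 0.140, -0.723); φ = arcsin(p_z) ≈ -46.31°, λ = atan2(p_y, p_x) ≈ 168.34°.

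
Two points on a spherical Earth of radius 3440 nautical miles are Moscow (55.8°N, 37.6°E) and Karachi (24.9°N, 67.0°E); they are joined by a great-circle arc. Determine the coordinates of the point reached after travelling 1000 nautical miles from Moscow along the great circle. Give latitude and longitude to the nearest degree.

≈ 43°N, 54°E

Convert each endpoint to a unit vector on the sphere (x = cos φ cos λ, y = cos φ sin λ, z = sin φ).
The central angle between the endpoints is δ = arccos(p₁·p₂) ≈ 0.656 rad (37.6°). The total great-circle distance is δ·R ≈ 0.656 × 3440 ≈ 2257 nmi, so the target fraction is f = 1000/2257 ≈ 0.443.
Interpolate at f ≈ 0.443 with slerp weights a = sin((1−f)δ)/sin δ ≈ 0.586, b = sin(fδ)/sin δ ≈ 0.470.
p = a·p₁ + b·p₂ ≈ (0.427, 0.593, 0.682); φ = arcsin(p_z) ≈ 43.02°, λ = atan2(p_y, p_x) ≈ 54.23°.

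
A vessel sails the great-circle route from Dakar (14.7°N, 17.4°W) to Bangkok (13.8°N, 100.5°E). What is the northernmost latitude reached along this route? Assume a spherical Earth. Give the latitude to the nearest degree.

≈ 26°N

The great circle lies in the plane with unit normal n̂ = (p₁ × p₂)/|p₁ × p₂|.
Here n̂_z ≈ +0.897; the vertex latitude is φ_max = arccos|n̂_z| ≈ 26.2°.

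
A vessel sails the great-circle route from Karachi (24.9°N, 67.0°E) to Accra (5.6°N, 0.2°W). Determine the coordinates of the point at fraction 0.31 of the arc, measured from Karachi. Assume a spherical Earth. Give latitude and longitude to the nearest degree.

The haversine formula gives a central angle δ ≈ 1.169 rad (67.0°) between the endpoints.
Interpolate at f = 0.31 with slerp weights a = sin((1−f)δ)/sin δ ≈ 0.784, b = sin(fδ)/sin δ ≈ 0.385.
p = a·p₁ + b·p₂ ≈ (0.661, 0.654, 0.368); φ = arcsin(p_z) ≈ 21.58°, λ = atan2(p_y, p_x) ≈ 44.66°.

≈ (22°N, 45°E)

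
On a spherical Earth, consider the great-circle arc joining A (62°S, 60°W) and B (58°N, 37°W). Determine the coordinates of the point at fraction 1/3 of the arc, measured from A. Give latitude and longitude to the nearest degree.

Write both endpoints as unit vectors p₁, p₂ with components (cos φ cos λ, cos φ sin λ, sin φ).
The central angle between the endpoints is δ = arccos(p₁·p₂) ≈ 2.117 rad (121.3°).
Interpolate at f = 1/3 with slerp weights a = sin((1−f)δ)/sin δ ≈ 1.156, b = sin(fδ)/sin δ ≈ 0.759.
p = a·p₁ + b·p₂ ≈ (0.593, -0.712, -0.377); φ = arcsin(p_z) ≈ -22.12°, λ = atan2(p_y, p_x) ≈ -50.23°.

≈ (22°S, 50°W)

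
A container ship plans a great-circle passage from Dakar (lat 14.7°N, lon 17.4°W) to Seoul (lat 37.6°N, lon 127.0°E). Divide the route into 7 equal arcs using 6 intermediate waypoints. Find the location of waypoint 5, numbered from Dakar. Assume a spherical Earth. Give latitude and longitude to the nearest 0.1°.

≈ lat 57.8°N, lon 85.4°E

Write both endpoints as unit vectors p₁, p₂ with components (cos φ cos λ, cos φ sin λ, sin φ).
The central angle between the endpoints is δ = arccos(p₁·p₂) ≈ 2.058 rad (117.9°).
Interpolate at f = 5/7 with slerp weights a = sin((1−f)δ)/sin δ ≈ 0.628, b = sin(fδ)/sin δ ≈ 1.126.
p = a·p₁ + b·p₂ ≈ (0.043, 0.531, 0.846); φ = arcsin(p_z) ≈ 57.82°, λ = atan2(p_y, p_x) ≈ 85.41°.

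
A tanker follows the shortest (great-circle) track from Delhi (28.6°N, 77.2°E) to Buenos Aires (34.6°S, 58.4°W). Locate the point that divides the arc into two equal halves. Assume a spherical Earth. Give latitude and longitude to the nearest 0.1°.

From cos δ = sin φ₁ sin φ₂ + cos φ₁ cos φ₂ cos Δλ, the central angle is δ ≈ 2.479 rad (142.0°).
Interpolate at f = 1/2 with slerp weights a = sin((1−f)δ)/sin δ ≈ 1.536, b = sin(fδ)/sin δ ≈ 1.536.
p = a·p₁ + b·p₂ ≈ (0.961, 0.238, -0.137); φ = arcsin(p_z) ≈ -7.87°, λ = atan2(p_y, p_x) ≈ 13.92°.

≈ (7.9°S, 13.9°E)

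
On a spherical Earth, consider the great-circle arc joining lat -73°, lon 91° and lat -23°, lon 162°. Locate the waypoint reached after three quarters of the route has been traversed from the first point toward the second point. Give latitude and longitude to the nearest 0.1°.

≈ lat -37.7°, lon 155.9°

From cos δ = sin φ₁ sin φ₂ + cos φ₁ cos φ₂ cos Δλ, the central angle is δ ≈ 1.091 rad (62.5°).
Interpolate at f = 3/4 with slerp weights a = sin((1−f)δ)/sin δ ≈ 0.304, b = sin(fδ)/sin δ ≈ 0.823.
p = a·p₁ + b·p₂ ≈ (-0.722, 0.323, -0.612); φ = arcsin(p_z) ≈ -37.73°, λ = atan2(p_y, p_x) ≈ 155.91°.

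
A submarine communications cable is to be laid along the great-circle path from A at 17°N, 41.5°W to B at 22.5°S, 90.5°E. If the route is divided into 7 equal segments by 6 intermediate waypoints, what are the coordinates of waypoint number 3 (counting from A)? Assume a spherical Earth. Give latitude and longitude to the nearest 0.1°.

Write both endpoints as unit vectors p₁, p₂ with components (cos φ cos λ, cos φ sin λ, sin φ).
The central angle between the endpoints is δ = arccos(p₁·p₂) ≈ 2.351 rad (134.7°).
Interpolate at f = 3/7 with slerp weights a = sin((1−f)δ)/sin δ ≈ 1.370, b = sin(fδ)/sin δ ≈ 1.189.
p = a·p₁ + b·p₂ ≈ (0.972, 0.230, -0.054); φ = arcsin(p_z) ≈ -3.12°, λ = atan2(p_y, p_x) ≈ 13.33°.

≈ 3.1°S, 13.3°E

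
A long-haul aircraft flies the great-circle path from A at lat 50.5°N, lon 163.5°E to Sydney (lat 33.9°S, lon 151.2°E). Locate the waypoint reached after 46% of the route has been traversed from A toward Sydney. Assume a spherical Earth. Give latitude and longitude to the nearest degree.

≈ lat 12°N, lon 157°E

Convert each endpoint to a unit vector on the sphere (x = cos φ cos λ, y = cos φ sin λ, z = sin φ).
The central angle between the endpoints is δ = arccos(p₁·p₂) ≈ 1.485 rad (85.1°).
Interpolate at f = 0.46 with slerp weights a = sin((1−f)δ)/sin δ ≈ 0.721, b = sin(fδ)/sin δ ≈ 0.634.
p = a·p₁ + b·p₂ ≈ (-0.901, 0.384, 0.203); φ = arcsin(p_z) ≈ 11.73°, λ = atan2(p_y, p_x) ≈ 156.93°.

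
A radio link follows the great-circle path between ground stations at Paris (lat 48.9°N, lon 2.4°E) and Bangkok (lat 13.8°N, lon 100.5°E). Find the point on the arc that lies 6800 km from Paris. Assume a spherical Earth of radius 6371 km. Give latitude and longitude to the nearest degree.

The haversine formula gives a central angle δ ≈ 1.481 rad (84.8°) between the endpoints. The total great-circle distance is δ·R ≈ 1.481 × 6371 ≈ 9435 km, so the target fraction is f = 6800/9435 ≈ 0.721.
Interpolate at f ≈ 0.721 with slerp weights a = sin((1−f)δ)/sin δ ≈ 0.403, b = sin(fδ)/sin δ ≈ 0.879.
p = a·p₁ + b·p₂ ≈ (0.109, 0.851, 0.514); φ = arcsin(p_z) ≈ 30.92°, λ = atan2(p_y, p_x) ≈ 82.68°.

≈ lat 31°N, lon 83°E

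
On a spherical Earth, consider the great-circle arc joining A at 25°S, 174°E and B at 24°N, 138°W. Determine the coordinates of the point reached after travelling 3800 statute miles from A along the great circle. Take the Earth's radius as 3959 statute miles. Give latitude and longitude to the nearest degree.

Write both endpoints as unit vectors p₁, p₂ with components (cos φ cos λ, cos φ sin λ, sin φ).
The central angle between the endpoints is δ = arccos(p₁·p₂) ≈ 1.179 rad (67.5°). The total great-circle distance is δ·R ≈ 1.179 × 3959 ≈ 4667 mi, so the target fraction is f = 3800/4667 ≈ 0.814.
Interpolate at f ≈ 0.814 with slerp weights a = sin((1−f)δ)/sin δ ≈ 0.235, b = sin(fδ)/sin δ ≈ 0.886.
p = a·p₁ + b·p₂ ≈ (-0.814, -0.520, 0.261); φ = arcsin(p_z) ≈ 15.14°, λ = atan2(p_y, p_x) ≈ -147.44°.

≈ 15°N, 147°W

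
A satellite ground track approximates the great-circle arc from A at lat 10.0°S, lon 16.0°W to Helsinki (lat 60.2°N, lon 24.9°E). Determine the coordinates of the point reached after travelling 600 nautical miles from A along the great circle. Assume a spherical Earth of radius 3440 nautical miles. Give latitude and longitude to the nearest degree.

≈ lat 1°S, lon 13°W

The haversine formula gives a central angle δ ≈ 1.350 rad (77.3°) between the endpoints. The total great-circle distance is δ·R ≈ 1.350 × 3440 ≈ 4643 nmi, so the target fraction is f = 600/4643 ≈ 0.129.
Interpolate at f ≈ 0.129 with slerp weights a = sin((1−f)δ)/sin δ ≈ 0.946, b = sin(fδ)/sin δ ≈ 0.178.
p = a·p₁ + b·p₂ ≈ (0.976, -0.220, -0.010); φ = arcsin(p_z) ≈ -0.57°, λ = atan2(p_y, p_x) ≈ -12.68°.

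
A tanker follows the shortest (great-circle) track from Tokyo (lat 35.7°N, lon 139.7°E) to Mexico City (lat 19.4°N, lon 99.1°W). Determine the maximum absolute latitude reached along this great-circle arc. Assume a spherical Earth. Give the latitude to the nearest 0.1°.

The great circle lies in the plane with unit normal n̂ = (p₁ × p₂)/|p₁ × p₂|.
Here n̂_z ≈ +0.669; the vertex latitude is φ_max = arccos|n̂_z| ≈ 48.0°.
Check via Clairaut: cos φ_max = |cos φ₁| · sin C = cos(35.7°)·sin(55.5°) ≈ 0.669, again giving ≈ 48.0°.

≈ 48.0°N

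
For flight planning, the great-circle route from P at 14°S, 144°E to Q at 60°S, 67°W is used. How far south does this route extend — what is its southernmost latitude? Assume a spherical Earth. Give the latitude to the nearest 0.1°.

≈ 75.2°S

The great circle lies in the plane with unit normal n̂ = (p₁ × p₂)/|p₁ × p₂|.
Here n̂_z ≈ +0.255; the vertex latitude is φ_max = arccos|n̂_z| ≈ 75.2°.
Check via Clairaut: cos φ_max = |cos φ₁| · sin C = cos(14.0°)·sin(164.7°) ≈ 0.255, again giving ≈ 75.2°.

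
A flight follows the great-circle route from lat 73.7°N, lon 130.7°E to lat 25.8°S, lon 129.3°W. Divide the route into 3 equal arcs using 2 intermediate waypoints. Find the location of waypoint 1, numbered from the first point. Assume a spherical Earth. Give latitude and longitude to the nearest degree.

≈ lat 49°N, lon 157°W

Convert each endpoint to a unit vector on the sphere (x = cos φ cos λ, y = cos φ sin λ, z = sin φ).
The central angle between the endpoints is δ = arccos(p₁·p₂) ≈ 2.051 rad (117.5°).
Interpolate at f = 1/3 with slerp weights a = sin((1−f)δ)/sin δ ≈ 1.104, b = sin(fδ)/sin δ ≈ 0.712.
p = a·p₁ + b·p₂ ≈ (-0.608, -0.261, 0.750); φ = arcsin(p_z) ≈ 48.57°, λ = atan2(p_y, p_x) ≈ -156.76°.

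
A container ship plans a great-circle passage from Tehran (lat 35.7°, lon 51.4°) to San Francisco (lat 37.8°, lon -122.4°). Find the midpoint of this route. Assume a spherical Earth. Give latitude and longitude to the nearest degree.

≈ lat 86°, lon -21°

Write both endpoints as unit vectors p₁, p₂ with components (cos φ cos λ, cos φ sin λ, sin φ).
The central angle between the endpoints is δ = arccos(p₁·p₂) ≈ 1.855 rad (106.3°).
Interpolate at f = 1/2 with slerp weights a = sin((1−f)δ)/sin δ ≈ 0.833, b = sin(fδ)/sin δ ≈ 0.833.
p = a·p₁ + b·p₂ ≈ (0.069, -0.027, 0.997); φ = arcsin(p_z) ≈ 85.73°, λ = atan2(p_y, p_x) ≈ -21.32°.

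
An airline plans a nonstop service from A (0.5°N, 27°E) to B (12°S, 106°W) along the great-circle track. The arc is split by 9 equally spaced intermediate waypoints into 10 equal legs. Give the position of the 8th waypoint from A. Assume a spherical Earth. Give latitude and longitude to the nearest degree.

≈ (15°S, 79°W)

The haversine formula gives a central angle δ ≈ 2.304 rad (132.0°) between the endpoints.
Interpolate at f = 8/10 with slerp weights a = sin((1−f)δ)/sin δ ≈ 0.598, b = sin(fδ)/sin δ ≈ 1.296.
p = a·p₁ + b·p₂ ≈ (0.183, -0.947, -0.264); φ = arcsin(p_z) ≈ -15.32°, λ = atan2(p_y, p_x) ≈ -79.03°.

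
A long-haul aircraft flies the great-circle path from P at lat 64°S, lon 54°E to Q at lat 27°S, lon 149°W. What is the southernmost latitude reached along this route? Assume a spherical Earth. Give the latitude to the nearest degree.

The great circle lies in the plane with unit normal n̂ = (p₁ × p₂)/|p₁ × p₂|.
Here n̂_z ≈ +0.153; the vertex latitude is φ_max = arccos|n̂_z| ≈ 81.2°.

≈ 81°S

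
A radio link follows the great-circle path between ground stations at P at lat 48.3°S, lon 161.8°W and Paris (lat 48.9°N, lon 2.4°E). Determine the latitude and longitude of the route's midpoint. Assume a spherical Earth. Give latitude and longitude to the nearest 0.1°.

Convert each endpoint to a unit vector on the sphere (x = cos φ cos λ, y = cos φ sin λ, z = sin φ).
The central angle between the endpoints is δ = arccos(p₁·p₂) ≈ 2.959 rad (169.6°).
Interpolate at f = 1/2 with slerp weights a = sin((1−f)δ)/sin δ ≈ 5.492, b = sin(fδ)/sin δ ≈ 5.492.
p = a·p₁ + b·p₂ ≈ (0.136, -0.990, 0.038); φ = arcsin(p_z) ≈ 2.18°, λ = atan2(p_y, p_x) ≈ -82.15°.

≈ lat 2.2°N, lon 82.2°W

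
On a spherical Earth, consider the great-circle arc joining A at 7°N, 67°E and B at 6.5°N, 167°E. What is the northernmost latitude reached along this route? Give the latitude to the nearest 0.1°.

≈ 10.4°N

The great circle lies in the plane with unit normal n̂ = (p₁ × p₂)/|p₁ × p₂|.
Here n̂_z ≈ +0.983; the vertex latitude is φ_max = arccos|n̂_z| ≈ 10.4°.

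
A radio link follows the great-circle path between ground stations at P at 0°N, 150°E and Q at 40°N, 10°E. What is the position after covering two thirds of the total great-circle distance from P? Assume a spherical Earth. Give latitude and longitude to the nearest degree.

Convert each endpoint to a unit vector on the sphere (x = cos φ cos λ, y = cos φ sin λ, z = sin φ).
The central angle between the endpoints is δ = arccos(p₁·p₂) ≈ 2.198 rad (125.9°).
Interpolate at f = 2/3 with slerp weights a = sin((1−f)δ)/sin δ ≈ 0.826, b = sin(fδ)/sin δ ≈ 1.228.
p = a·p₁ + b·p₂ ≈ (0.211, 0.576, 0.789); φ = arcsin(p_z) ≈ 52.13°, λ = atan2(p_y, p_x) ≈ 69.88°.

≈ 52°N, 70°E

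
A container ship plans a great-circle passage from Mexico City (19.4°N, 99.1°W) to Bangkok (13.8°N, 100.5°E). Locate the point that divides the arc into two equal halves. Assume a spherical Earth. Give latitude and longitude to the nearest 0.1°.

From cos δ = sin φ₁ sin φ₂ + cos φ₁ cos φ₂ cos Δλ, the central angle is δ ≈ 2.471 rad (141.6°).
Interpolate at f = 1/2 with slerp weights a = sin((1−f)δ)/sin δ ≈ 1.520, b = sin(fδ)/sin δ ≈ 1.520.
p = a·p₁ + b·p₂ ≈ (-0.496, 0.036, 0.868); φ = arcsin(p_z) ≈ 60.19°, λ = atan2(p_y, p_x) ≈ 175.88°.

≈ (60.2°N, 175.9°E)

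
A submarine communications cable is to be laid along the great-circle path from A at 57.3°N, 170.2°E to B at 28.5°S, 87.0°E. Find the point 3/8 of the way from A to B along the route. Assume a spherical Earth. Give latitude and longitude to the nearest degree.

Convert each endpoint to a unit vector on the sphere (x = cos φ cos λ, y = cos φ sin λ, z = sin φ).
The central angle between the endpoints is δ = arccos(p₁·p₂) ≈ 1.923 rad (110.2°).
Interpolate at f = 3/8 with slerp weights a = sin((1−f)δ)/sin δ ≈ 0.994, b = sin(fδ)/sin δ ≈ 0.704.
p = a·p₁ + b·p₂ ≈ (-0.497, 0.709, 0.501); φ = arcsin(p_z) ≈ 30.04°, λ = atan2(p_y, p_x) ≈ 125.02°.

≈ 30°N, 125°E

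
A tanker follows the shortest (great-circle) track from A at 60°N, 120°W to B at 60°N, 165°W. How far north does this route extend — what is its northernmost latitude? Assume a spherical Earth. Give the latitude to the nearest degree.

The great circle lies in the plane with unit normal n̂ = (p₁ × p₂)/|p₁ × p₂|.
Here n̂_z ≈ -0.471; the vertex latitude is φ_max = arccos|n̂_z| ≈ 61.9°.
Check via Clairaut: cos φ_max = |cos φ₁| · sin C = cos(60.0°)·sin(70.3°) ≈ 0.471, again giving ≈ 61.9°.

≈ 62°N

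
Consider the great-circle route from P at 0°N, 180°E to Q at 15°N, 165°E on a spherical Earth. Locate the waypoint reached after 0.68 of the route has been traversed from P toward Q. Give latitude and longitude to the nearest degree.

≈ 10°N, 170°E

Convert each endpoint to a unit vector on the sphere (x = cos φ cos λ, y = cos φ sin λ, z = sin φ).
The central angle between the endpoints is δ = arccos(p₁·p₂) ≈ 0.368 rad (21.1°).
Interpolate at f = 0.68 with slerp weights a = sin((1−f)δ)/sin δ ≈ 0.327, b = sin(fδ)/sin δ ≈ 0.688.
p = a·p₁ + b·p₂ ≈ (-0.969, 0.172, 0.178); φ = arcsin(p_z) ≈ 10.26°, λ = atan2(p_y, p_x) ≈ 169.93°.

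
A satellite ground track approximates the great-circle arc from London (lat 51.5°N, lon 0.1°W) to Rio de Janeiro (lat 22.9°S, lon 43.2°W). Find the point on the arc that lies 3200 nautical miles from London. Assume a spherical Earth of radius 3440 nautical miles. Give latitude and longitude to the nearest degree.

≈ lat 5°N, lon 31°W

Convert each endpoint to a unit vector on the sphere (x = cos φ cos λ, y = cos φ sin λ, z = sin φ).
The central angle between the endpoints is δ = arccos(p₁·p₂) ≈ 1.456 rad (83.4°). The total great-circle distance is δ·R ≈ 1.456 × 3440 ≈ 5010 nmi, so the target fraction is f = 3200/5010 ≈ 0.639.
Interpolate at f ≈ 0.639 with slerp weights a = sin((1−f)δ)/sin δ ≈ 0.505, b = sin(fδ)/sin δ ≈ 0.807.
p = a·p₁ + b·p₂ ≈ (0.857, -0.509, 0.082); φ = arcsin(p_z) ≈ 4.68°, λ = atan2(p_y, p_x) ≈ -30.74°.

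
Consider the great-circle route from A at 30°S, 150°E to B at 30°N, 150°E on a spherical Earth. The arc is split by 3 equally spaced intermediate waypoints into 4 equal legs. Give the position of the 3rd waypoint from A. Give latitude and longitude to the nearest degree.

≈ 15°N, 150°E

Convert each endpoint to a unit vector on the sphere (x = cos φ cos λ, y = cos φ sin λ, z = sin φ).
The central angle between the endpoints is δ = arccos(p₁·p₂) ≈ 1.047 rad (60.0°).
Interpolate at f = 3/4 with slerp weights a = sin((1−f)δ)/sin δ ≈ 0.299, b = sin(fδ)/sin δ ≈ 0.816.
p = a·p₁ + b·p₂ ≈ (-0.837, 0.483, 0.259); φ = arcsin(p_z) ≈ 15.00°, λ = atan2(p_y, p_x) ≈ 150.00°.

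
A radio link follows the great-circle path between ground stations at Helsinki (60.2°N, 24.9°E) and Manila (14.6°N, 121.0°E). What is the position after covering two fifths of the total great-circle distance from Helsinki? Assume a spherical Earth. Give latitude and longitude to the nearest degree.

≈ (52°N, 83°E)

Convert each endpoint to a unit vector on the sphere (x = cos φ cos λ, y = cos φ sin λ, z = sin φ).
The central angle between the endpoints is δ = arccos(p₁·p₂) ≈ 1.402 rad (80.3°).
Interpolate at f = 2/5 with slerp weights a = sin((1−f)δ)/sin δ ≈ 0.756, b = sin(fδ)/sin δ ≈ 0.540.
p = a·p₁ + b·p₂ ≈ (0.072, 0.606, 0.792); φ = arcsin(p_z) ≈ 52.40°, λ = atan2(p_y, p_x) ≈ 83.23°.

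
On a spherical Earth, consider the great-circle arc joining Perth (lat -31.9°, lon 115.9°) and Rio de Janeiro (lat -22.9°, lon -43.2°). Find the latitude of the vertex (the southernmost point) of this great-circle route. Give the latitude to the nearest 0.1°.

The great circle lies in the plane with unit normal n̂ = (p₁ × p₂)/|p₁ × p₂|.
Here n̂_z ≈ -0.328; the vertex latitude is φ_max = arccos|n̂_z| ≈ 70.9°.

≈ -70.9°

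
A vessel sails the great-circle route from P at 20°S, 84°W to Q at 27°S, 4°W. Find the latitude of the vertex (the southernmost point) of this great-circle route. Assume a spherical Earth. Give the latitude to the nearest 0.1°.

≈ 30.2°S

The great circle lies in the plane with unit normal n̂ = (p₁ × p₂)/|p₁ × p₂|.
Here n̂_z ≈ +0.865; the vertex latitude is φ_max = arccos|n̂_z| ≈ 30.2°.
Check via Clairaut: cos φ_max = |cos φ₁| · sin C = cos(20.0°)·sin(113.1°) ≈ 0.865, again giving ≈ 30.2°.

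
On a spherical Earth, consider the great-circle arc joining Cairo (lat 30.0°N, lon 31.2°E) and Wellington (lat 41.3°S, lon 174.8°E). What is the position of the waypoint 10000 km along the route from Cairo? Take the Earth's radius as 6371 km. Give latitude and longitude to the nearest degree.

≈ lat 27°S, lon 104°E

Convert each endpoint to a unit vector on the sphere (x = cos φ cos λ, y = cos φ sin λ, z = sin φ).
The central angle between the endpoints is δ = arccos(p₁·p₂) ≈ 2.594 rad (148.6°). The total great-circle distance is δ·R ≈ 2.594 × 6371 ≈ 16525 km, so the target fraction is f = 10000/16525 ≈ 0.605.
Interpolate at f ≈ 0.605 with slerp weights a = sin((1−f)δ)/sin δ ≈ 1.640, b = sin(fδ)/sin δ ≈ 1.920.
p = a·p₁ + b·p₂ ≈ (-0.221, 0.867, -0.447); φ = arcsin(p_z) ≈ -26.56°, λ = atan2(p_y, p_x) ≈ 104.34°.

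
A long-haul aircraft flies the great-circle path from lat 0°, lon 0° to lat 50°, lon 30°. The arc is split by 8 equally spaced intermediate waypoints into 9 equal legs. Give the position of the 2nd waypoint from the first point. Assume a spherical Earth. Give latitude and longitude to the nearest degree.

≈ lat 11°, lon 5°

Write both endpoints as unit vectors p₁, p₂ with components (cos φ cos λ, cos φ sin λ, sin φ).
The central angle between the endpoints is δ = arccos(p₁·p₂) ≈ 0.980 rad (56.2°).
Interpolate at f = 2/9 with slerp weights a = sin((1−f)δ)/sin δ ≈ 0.832, b = sin(fδ)/sin δ ≈ 0.260.
p = a·p₁ + b·p₂ ≈ (0.976, 0.084, 0.199); φ = arcsin(p_z) ≈ 11.50°, λ = atan2(p_y, p_x) ≈ 4.90°.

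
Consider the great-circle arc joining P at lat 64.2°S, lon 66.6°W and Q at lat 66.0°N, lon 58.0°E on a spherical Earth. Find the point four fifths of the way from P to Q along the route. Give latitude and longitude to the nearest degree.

≈ lat 45°N, lon 15°E

The haversine formula gives a central angle δ ≈ 2.747 rad (157.4°) between the endpoints.
Interpolate at f = 4/5 with slerp weights a = sin((1−f)δ)/sin δ ≈ 1.357, b = sin(fδ)/sin δ ≈ 2.105.
p = a·p₁ + b·p₂ ≈ (0.688, 0.184, 0.702); φ = arcsin(p_z) ≈ 44.56°, λ = atan2(p_y, p_x) ≈ 14.98°.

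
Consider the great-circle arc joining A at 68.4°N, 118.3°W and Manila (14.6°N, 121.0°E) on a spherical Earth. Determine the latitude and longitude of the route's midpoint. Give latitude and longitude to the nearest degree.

≈ 55°N, 143°E

Write both endpoints as unit vectors p₁, p₂ with components (cos φ cos λ, cos φ sin λ, sin φ).
The central angle between the endpoints is δ = arccos(p₁·p₂) ≈ 1.518 rad (87.0°).
Interpolate at f = 1/2 with slerp weights a = sin((1−f)δ)/sin δ ≈ 0.689, b = sin(fδ)/sin δ ≈ 0.689.
p = a·p₁ + b·p₂ ≈ (-0.464, 0.348, 0.815); φ = arcsin(p_z) ≈ 54.55°, λ = atan2(p_y, p_x) ≈ 143.09°.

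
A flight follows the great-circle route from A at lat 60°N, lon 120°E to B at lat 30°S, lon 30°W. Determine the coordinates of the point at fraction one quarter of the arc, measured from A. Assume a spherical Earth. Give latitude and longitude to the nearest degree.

≈ lat 64°N, lon 38°E

Convert each endpoint to a unit vector on the sphere (x = cos φ cos λ, y = cos φ sin λ, z = sin φ).
The central angle between the endpoints is δ = arccos(p₁·p₂) ≈ 2.512 rad (143.9°).
Interpolate at f = 1/4 with slerp weights a = sin((1−f)δ)/sin δ ≈ 1.615, b = sin(fδ)/sin δ ≈ 0.997.
p = a·p₁ + b·p₂ ≈ (0.344, 0.268, 0.900); φ = arcsin(p_z) ≈ 64.16°, λ = atan2(p_y, p_x) ≈ 37.87°.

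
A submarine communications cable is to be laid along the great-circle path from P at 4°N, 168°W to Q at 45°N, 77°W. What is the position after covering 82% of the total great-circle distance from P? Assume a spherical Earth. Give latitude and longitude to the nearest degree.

≈ 44°N, 99°W

From cos δ = sin φ₁ sin φ₂ + cos φ₁ cos φ₂ cos Δλ, the central angle is δ ≈ 1.534 rad (87.9°).
Interpolate at f = 0.82 with slerp weights a = sin((1−f)δ)/sin δ ≈ 0.273, b = sin(fδ)/sin δ ≈ 0.952.
p = a·p₁ + b·p₂ ≈ (-0.115, -0.713, 0.692); φ = arcsin(p_z) ≈ 43.81°, λ = atan2(p_y, p_x) ≈ -99.15°.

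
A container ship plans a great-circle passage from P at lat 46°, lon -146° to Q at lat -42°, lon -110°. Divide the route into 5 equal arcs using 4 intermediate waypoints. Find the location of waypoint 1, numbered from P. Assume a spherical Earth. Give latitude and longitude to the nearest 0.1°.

Write both endpoints as unit vectors p₁, p₂ with components (cos φ cos λ, cos φ sin λ, sin φ).
The central angle between the endpoints is δ = arccos(p₁·p₂) ≈ 1.635 rad (93.7°).
Interpolate at f = 1/5 with slerp weights a = sin((1−f)δ)/sin δ ≈ 0.968, b = sin(fδ)/sin δ ≈ 0.322.
p = a·p₁ + b·p₂ ≈ (-0.639, -0.601, 0.481); φ = arcsin(p_z) ≈ 28.73°, λ = atan2(p_y, p_x) ≈ -136.78°.

≈ lat 28.7°, lon -136.8°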